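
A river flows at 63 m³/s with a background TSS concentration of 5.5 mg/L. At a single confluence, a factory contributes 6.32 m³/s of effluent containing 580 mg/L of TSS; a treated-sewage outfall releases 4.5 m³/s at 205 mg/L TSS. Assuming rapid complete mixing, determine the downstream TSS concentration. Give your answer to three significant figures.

Conservation of mass: C = (63.00·5.500 + 6.320·580.0 + 4.500·205.0) / 73.82 = 4935/73.82 = 66.85 mg/L.

66.8 mg/L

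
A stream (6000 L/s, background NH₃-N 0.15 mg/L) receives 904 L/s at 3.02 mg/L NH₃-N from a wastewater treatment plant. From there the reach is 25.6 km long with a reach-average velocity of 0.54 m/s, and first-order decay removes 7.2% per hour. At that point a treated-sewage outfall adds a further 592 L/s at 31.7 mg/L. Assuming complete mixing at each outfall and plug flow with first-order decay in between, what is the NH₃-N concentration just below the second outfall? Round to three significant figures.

2.68 mg/L

Conservation of mass: C = (6000·0.1500 + 904.0·3.020) / 6904 = 3630/6904 = 0.5258 mg/L; combined flow 6904 L/s.
Travel time t = 25.6·1000 / 0.54 = 47410 s = 13.17 h.
7.2%/h lost → k = −ln(1 − 0.072) = 0.07472 h⁻¹.
Applying C = C₀e^(−kt): 0.5258 × 0.3738 = 0.1965 mg/L.
At the second outfall, C = (6904·0.1965 + 592.0·31.70) / (6904 + 592.0) = 2.685 mg/L.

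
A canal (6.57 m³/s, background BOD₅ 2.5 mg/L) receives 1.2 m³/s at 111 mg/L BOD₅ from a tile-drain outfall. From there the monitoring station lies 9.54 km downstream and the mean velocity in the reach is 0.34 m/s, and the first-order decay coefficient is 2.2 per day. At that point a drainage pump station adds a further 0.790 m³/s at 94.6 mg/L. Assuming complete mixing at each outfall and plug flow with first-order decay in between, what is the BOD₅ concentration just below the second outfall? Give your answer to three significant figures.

Flow-weighted average: C = (6.570·2.500 + 1.200·111.0) / 7.770 = 149.6/7.770 = 19.26 mg/L; combined flow 7.770 m³/s.
Travel time t = 9.54·1000 / 0.34 = 28060 s = 7.794 h.
After decay, C = 19.26 × e^(−kt) = 19.26 × 0.4895 = 9.425 mg/L.
At the second outfall, C = (7.770·9.425 + 0.7900·94.60) / (7.770 + 0.7900) = 17.29 mg/L.

17.3 mg/L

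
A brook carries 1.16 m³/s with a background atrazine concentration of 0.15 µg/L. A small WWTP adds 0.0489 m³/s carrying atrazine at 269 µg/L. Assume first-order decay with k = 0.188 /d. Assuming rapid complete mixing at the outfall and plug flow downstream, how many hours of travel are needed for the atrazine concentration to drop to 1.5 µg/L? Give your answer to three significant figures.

After mixing, C = (1.160·0.1500 + 0.04890·269.0) / 1.209 = 13.33/1.209 = 11.02 µg/L.
11.02·exp(−k·t) = 1.5 → t = ln(11.02/1.5)/k = 916700 s = 254.6 h.

255 h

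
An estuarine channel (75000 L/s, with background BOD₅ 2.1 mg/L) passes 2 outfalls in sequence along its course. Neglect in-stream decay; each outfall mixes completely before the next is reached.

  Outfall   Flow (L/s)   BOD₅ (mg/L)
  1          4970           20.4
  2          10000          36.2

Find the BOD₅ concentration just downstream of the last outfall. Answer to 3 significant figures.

Outfall 1: combined Q = 79970 L/s; C = (75000·2.100 + 4970·20.40)/79970 = 3.237 mg/L.
Outfall 2: combined Q = 89970 L/s; C = (79970·3.237 + 10000·36.20)/89970 = 6.901 mg/L.

6.90 mg/L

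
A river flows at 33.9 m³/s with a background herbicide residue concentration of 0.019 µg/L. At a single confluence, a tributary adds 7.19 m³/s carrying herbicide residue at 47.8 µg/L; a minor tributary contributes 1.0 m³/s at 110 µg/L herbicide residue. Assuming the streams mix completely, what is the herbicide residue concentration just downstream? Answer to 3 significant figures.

10.8 µg/L

Flow-weighted average: C = (33.90·0.01900 + 7.190·47.80 + 1.000·110.0) / 42.09 = 454.3/42.09 = 10.79 µg/L.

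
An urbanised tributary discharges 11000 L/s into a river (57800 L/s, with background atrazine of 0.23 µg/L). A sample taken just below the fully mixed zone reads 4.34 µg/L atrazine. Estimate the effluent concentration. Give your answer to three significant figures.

25.9 µg/L

Mass balance: 57800·0.2300 + 11000·Cₑ = 68800·4.340
→ Cₑ = (68800·4.340 − 57800·0.2300) / 11000 = 25.94 µg/L.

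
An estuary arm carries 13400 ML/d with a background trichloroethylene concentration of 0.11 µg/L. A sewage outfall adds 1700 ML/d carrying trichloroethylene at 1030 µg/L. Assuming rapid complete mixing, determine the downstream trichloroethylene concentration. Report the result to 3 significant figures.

Mass balance: C = (13400·0.1100 + 1700·1030) / 15100 = 1752000/15100 = 116.1 µg/L.

116 µg/L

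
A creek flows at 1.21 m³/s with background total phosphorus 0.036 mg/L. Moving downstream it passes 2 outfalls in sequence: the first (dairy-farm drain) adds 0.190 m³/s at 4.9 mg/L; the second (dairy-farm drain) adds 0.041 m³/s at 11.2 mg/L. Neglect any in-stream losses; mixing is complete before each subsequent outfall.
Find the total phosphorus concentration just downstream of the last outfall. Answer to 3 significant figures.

Below outfall 1: Q → 1.400 m³/s, C = (1.210·0.03600 + 0.1900·4.900)/1.400 = 0.6961 mg/L.
Below outfall 2: Q → 1.441 m³/s, C = (1.400·0.6961 + 0.04100·11.20)/1.441 = 0.9950 mg/L.

0.995 mg/L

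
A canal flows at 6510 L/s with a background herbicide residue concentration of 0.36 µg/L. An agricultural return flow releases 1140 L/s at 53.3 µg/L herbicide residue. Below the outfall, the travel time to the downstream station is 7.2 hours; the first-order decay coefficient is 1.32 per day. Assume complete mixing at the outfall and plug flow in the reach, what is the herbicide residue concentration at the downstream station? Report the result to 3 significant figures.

5.55 µg/L

Mixed concentration C = ΣQC/ΣQ = (6510·0.3600 + 1140·53.30) / 7650 = 63110/7650 = 8.249 µg/L.
Applying C = C₀e^(−kt): 8.249 × 0.6730 = 5.552 µg/L.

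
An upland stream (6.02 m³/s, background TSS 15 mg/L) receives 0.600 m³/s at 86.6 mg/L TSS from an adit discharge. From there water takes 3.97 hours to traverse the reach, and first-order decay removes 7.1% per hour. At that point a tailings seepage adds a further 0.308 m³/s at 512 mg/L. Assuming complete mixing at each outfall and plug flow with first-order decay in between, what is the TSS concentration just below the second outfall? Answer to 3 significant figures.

38.1 mg/L

After mixing, C = (6.020·15.00 + 0.6000·86.60) / 6.620 = 142.3/6.620 = 21.49 mg/L; combined flow 6.620 m³/s.
7.1%/h lost → k = −ln(1 − 0.071) = 0.07365 h⁻¹.
Applying C = C₀e^(−kt): 21.49 × 0.7465 = 16.04 mg/L.
Second outfall: C = (6.620·16.04 + 0.3080·512.0)/6.928 = 38.09 mg/L.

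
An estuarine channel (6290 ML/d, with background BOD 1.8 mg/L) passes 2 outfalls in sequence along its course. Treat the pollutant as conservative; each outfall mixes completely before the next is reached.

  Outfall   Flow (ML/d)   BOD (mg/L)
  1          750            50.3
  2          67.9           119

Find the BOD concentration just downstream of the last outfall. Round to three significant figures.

Below outfall 1: Q → 7040 ML/d, C = (6290·1.800 + 750.0·50.30)/7040 = 6.967 mg/L.
Below outfall 2: Q → 7108 ML/d, C = (7040·6.967 + 67.90·119.0)/7108 = 8.037 mg/L.

8.04 mg/L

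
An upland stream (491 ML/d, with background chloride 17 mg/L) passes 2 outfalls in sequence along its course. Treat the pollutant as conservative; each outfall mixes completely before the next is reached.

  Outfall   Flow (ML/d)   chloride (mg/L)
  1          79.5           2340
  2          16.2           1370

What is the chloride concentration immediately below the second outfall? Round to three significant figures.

Below outfall 1: Q → 570.5 ML/d, C = (491.0·17.00 + 79.50·2340)/570.5 = 340.7 mg/L.
Below outfall 2: Q → 586.7 ML/d, C = (570.5·340.7 + 16.20·1370)/586.7 = 369.1 mg/L.

369 mg/L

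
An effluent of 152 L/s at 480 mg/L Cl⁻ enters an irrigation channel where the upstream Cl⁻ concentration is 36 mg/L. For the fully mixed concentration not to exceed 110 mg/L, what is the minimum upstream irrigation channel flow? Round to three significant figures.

760 L/s

Set C_mix = 110: (Q·36.00 + 152.0·480.0) / (Q + 152.0) = 110
→ Q = 152.0·(480.0 − 110)/(110 − 36.00) = 760.0 L/s.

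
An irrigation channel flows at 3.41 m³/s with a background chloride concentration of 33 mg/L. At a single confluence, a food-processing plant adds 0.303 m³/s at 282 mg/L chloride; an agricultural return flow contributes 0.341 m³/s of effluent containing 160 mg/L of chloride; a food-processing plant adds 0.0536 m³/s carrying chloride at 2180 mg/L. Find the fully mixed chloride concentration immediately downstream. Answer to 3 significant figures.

89.9 mg/L

Mass balance: C = (3.410·33.00 + 0.3030·282.0 + 0.3410·160.0 + 0.05360·2180) / 4.108 = 369.4/4.108 = 89.93 mg/L.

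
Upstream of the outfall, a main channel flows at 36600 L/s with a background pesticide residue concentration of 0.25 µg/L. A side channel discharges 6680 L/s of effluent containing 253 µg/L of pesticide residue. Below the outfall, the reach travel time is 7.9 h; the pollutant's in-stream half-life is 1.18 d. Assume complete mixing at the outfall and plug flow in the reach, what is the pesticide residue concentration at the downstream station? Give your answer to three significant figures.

Mass balance: C = (36600·0.2500 + 6680·253.0) / 43280 = 1699000/43280 = 39.26 µg/L.
Half-life 1.18 d → k = ln 2 / 1.18 = 0.5874 d⁻¹.
First-order decay: C = 39.26·exp(−k·t) = 39.26·0.8242 = 32.36 µg/L.

32.4 µg/L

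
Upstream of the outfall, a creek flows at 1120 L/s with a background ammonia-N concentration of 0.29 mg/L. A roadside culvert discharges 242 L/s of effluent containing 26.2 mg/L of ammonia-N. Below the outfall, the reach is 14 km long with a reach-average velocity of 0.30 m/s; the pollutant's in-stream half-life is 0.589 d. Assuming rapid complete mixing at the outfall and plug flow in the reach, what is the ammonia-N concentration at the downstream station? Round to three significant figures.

2.59 mg/L

Conservation of mass: C = (1120·0.2900 + 242.0·26.20) / 1362 = 6665/1362 = 4.894 mg/L.
Travel time t = 14·1000 / 0.30 = 46670 s = 12.96 h.
Half-life 0.589 d → k = ln 2 / 0.589 = 1.177 d⁻¹.
Applying C = C₀e^(−kt): 4.894 × 0.5296 = 2.592 mg/L.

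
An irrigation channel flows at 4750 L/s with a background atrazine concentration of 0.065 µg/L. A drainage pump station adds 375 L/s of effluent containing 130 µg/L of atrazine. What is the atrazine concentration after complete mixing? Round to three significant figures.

9.57 µg/L

After mixing, C = (4750·0.06500 + 375.0·130.0) / 5125 = 49060/5125 = 9.572 µg/L.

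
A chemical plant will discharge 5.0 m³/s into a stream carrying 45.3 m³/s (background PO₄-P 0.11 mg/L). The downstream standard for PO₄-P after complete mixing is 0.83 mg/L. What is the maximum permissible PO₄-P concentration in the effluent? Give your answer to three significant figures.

At the limit, (Qr·Cr + Qe·Cₑ)/(Qr + Qe) = 0.83:
Cₑ = (50.30·0.83 − 45.30·0.1100) / 5.000 = 7.353 mg/L.

7.35 mg/L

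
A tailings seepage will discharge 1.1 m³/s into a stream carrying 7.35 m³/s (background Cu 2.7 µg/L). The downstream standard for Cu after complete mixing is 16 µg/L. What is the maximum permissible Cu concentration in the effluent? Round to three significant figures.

At the limit, (Qr·Cr + Qe·Cₑ)/(Qr + Qe) = 16:
Cₑ = (8.450·16 − 7.350·2.700) / 1.100 = 104.9 µg/L.

105 µg/L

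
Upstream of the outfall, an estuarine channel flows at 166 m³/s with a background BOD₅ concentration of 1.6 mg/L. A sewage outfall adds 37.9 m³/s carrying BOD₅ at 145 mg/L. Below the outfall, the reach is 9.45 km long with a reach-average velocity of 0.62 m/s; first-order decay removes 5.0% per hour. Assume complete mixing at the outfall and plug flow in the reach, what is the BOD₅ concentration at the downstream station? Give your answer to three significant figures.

22.7 mg/L

Mass balance: C = (166.0·1.600 + 37.90·145.0) / 203.9 = 5761/203.9 = 28.25 mg/L.
Travel time t = 9.45·1000 / 0.62 = 15240 s = 4.234 h.
5.0%/h lost → k = −ln(1 − 0.05) = 0.05129 h⁻¹.
Applying C = C₀e^(−kt): 28.25 × 0.8048 = 22.74 mg/L.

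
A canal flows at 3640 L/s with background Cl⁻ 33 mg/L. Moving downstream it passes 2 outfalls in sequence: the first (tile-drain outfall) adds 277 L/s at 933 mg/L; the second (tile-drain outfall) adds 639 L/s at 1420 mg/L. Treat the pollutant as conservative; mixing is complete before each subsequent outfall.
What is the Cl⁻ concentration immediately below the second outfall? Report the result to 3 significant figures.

Outfall 1: combined Q = 3917 L/s; C = (3640·33.00 + 277.0·933.0)/3917 = 96.65 mg/L.
Outfall 2: combined Q = 4556 L/s; C = (3917·96.65 + 639.0·1420)/4556 = 282.3 mg/L.

282 mg/L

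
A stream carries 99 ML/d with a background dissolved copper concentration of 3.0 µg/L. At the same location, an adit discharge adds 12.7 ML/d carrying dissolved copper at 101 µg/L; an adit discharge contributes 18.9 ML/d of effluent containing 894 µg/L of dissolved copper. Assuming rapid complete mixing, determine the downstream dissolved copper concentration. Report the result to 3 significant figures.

Flow-weighted average: C = (99.00·3.000 + 12.70·101.0 + 18.90·894.0) / 130.6 = 18480/130.6 = 141.5 µg/L.

141 µg/L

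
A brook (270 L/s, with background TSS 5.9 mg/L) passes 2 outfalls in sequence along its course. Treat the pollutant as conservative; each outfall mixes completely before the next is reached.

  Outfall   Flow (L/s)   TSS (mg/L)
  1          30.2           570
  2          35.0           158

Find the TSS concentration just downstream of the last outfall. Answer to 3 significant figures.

72.6 mg/L

After outfall 1: Q = 270.0 + 30.20 = 300.2 L/s; C = (270.0·5.900 + 30.20·570.0)/300.2 = 62.65 mg/L.
After outfall 2: Q = 300.2 + 35.00 = 335.2 L/s; C = (300.2·62.65 + 35.00·158.0)/335.2 = 72.60 mg/L.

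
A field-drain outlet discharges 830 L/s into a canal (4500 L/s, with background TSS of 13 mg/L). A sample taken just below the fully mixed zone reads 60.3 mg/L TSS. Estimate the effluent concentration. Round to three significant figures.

317 mg/L

Mass balance: 4500·13.00 + 830.0·Cₑ = 5330·60.30
→ Cₑ = (5330·60.30 − 4500·13.00) / 830.0 = 316.7 mg/L.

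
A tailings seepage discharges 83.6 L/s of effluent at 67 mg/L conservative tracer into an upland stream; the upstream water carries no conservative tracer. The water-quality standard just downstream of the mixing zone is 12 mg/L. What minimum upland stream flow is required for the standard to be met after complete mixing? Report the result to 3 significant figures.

Set C_mix = 12: (Q·0 + 83.60·67.00) / (Q + 83.60) = 12
→ Q = 83.60·(67.00 − 12)/(12 − 0) = 383.2 L/s.

383 L/s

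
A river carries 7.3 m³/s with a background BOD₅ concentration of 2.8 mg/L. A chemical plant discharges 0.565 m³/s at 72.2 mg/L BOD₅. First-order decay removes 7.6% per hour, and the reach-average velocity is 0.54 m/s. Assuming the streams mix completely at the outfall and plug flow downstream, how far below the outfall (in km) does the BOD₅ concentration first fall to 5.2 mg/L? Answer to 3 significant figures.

9.93 km

Flow-weighted average: C = (7.300·2.800 + 0.5650·72.20) / 7.865 = 61.23/7.865 = 7.786 mg/L.
7.6%/h lost → k = −ln(1 − 0.076) = 0.07904 h⁻¹.
Set 7.786·exp(−k·t) = 5.2 → t = ln(7.786/5.2)/k = 18380 s = 5.106 h.
Distance = v·t = 0.54·18380 = 9926 m = 9.926 km.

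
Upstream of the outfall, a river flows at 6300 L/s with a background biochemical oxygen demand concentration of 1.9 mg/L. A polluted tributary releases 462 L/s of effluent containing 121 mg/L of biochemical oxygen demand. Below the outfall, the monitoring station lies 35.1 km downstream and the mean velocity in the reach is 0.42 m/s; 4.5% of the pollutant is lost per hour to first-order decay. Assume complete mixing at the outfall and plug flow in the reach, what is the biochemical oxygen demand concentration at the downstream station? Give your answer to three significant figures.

3.45 mg/L

Mass balance: C = (6300·1.900 + 462.0·121.0) / 6762 = 67870/6762 = 10.04 mg/L.
Travel time t = 35.1·1000 / 0.42 = 83570 s = 23.21 h.
4.5%/h lost → k = −ln(1 − 0.045) = 0.04604 h⁻¹.
Applying C = C₀e^(−kt): 10.04 × 0.3434 = 3.447 mg/L.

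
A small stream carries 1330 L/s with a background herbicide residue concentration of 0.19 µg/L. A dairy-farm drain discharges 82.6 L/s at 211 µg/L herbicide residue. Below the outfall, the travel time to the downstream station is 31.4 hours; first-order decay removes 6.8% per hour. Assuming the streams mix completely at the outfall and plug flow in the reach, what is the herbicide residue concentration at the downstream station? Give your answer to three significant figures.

1.37 µg/L

Flow-weighted average: C = (1330·0.1900 + 82.60·211.0) / 1413 = 17680/1413 = 12.52 µg/L.
6.8%/h lost → k = −ln(1 − 0.068) = 0.07042 h⁻¹.
First-order decay: C = 12.52·exp(−k·t) = 12.52·0.1096 = 1.371 µg/L.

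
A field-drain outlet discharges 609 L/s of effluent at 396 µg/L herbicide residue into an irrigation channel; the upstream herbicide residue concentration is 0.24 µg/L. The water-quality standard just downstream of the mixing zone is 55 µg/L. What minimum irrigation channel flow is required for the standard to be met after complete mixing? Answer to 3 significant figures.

Set C_mix = 55: (Q·0.2400 + 609.0·396.0) / (Q + 609.0) = 55
→ Q = 609.0·(396.0 − 55)/(55 − 0.2400) = 3792 L/s.

3790 L/s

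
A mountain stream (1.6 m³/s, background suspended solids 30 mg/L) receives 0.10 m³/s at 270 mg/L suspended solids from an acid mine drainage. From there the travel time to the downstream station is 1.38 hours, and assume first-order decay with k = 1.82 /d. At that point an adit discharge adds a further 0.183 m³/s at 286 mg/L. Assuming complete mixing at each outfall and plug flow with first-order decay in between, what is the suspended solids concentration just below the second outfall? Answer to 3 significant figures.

Conservation of mass: C = (1.600·30.00 + 0.1000·270.0) / 1.700 = 75.00/1.700 = 44.12 mg/L; combined flow 1.700 m³/s.
First-order decay: C = 44.12·exp(−k·t) = 44.12·0.9006 = 39.73 mg/L.
Second outfall: C = (1.700·39.73 + 0.1830·286.0)/1.883 = 63.67 mg/L.

63.7 mg/L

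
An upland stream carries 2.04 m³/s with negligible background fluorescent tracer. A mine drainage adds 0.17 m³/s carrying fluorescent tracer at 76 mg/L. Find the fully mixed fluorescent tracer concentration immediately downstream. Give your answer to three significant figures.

5.85 mg/L

After mixing, C = (2.040·0 + 0.1700·76.00) / 2.210 = 12.92/2.210 = 5.846 mg/L.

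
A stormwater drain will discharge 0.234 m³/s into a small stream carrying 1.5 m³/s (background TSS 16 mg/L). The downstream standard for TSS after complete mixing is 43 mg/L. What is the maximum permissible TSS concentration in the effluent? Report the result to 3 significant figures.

216 mg/L

At the limit, (Qr·Cr + Qe·Cₑ)/(Qr + Qe) = 43:
Cₑ = (1.734·43 − 1.500·16.00) / 0.2340 = 216.1 mg/L.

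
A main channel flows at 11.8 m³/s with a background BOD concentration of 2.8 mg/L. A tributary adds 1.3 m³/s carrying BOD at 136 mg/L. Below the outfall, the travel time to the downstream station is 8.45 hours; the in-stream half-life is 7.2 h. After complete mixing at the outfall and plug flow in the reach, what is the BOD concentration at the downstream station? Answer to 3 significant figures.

Mixed concentration C = ΣQC/ΣQ = (11.80·2.800 + 1.300·136.0) / 13.10 = 209.8/13.10 = 16.02 mg/L.
Half-life 7.2 h → k = ln 2 / 7.2 = 0.09627 h⁻¹ = 2.310 d⁻¹.
Applying C = C₀e^(−kt): 16.02 × 0.4433 = 7.101 mg/L.

7.10 mg/L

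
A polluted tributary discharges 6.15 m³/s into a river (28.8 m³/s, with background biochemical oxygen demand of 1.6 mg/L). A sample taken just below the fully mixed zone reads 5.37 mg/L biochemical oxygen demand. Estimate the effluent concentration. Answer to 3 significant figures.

Mass balance: 28.80·1.600 + 6.150·Cₑ = 34.95·5.370
→ Cₑ = (34.95·5.370 − 28.80·1.600) / 6.150 = 23.02 mg/L.

23.0 mg/L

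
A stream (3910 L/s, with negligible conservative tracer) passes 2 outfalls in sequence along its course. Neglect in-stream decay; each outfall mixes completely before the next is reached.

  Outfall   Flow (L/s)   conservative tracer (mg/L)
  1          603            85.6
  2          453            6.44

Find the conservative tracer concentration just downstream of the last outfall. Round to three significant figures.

11.0 mg/L

Outfall 1: combined Q = 4513 L/s; C = (3910·0 + 603.0·85.60)/4513 = 11.44 mg/L.
Outfall 2: combined Q = 4966 L/s; C = (4513·11.44 + 453.0·6.440)/4966 = 10.98 mg/L.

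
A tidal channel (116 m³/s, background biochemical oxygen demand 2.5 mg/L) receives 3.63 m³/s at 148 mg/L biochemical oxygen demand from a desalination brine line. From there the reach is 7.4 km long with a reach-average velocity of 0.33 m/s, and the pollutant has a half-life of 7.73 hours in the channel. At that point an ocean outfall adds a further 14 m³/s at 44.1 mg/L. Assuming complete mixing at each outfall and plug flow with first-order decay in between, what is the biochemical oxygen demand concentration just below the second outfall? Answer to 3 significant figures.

After mixing, C = (116.0·2.500 + 3.630·148.0) / 119.6 = 827.2/119.6 = 6.915 mg/L; combined flow 119.6 m³/s.
Travel time t = 7.4·1000 / 0.33 = 22420 s = 6.229 h.
Half-life 7.73 h → k = ln 2 / 7.73 = 0.08967 h⁻¹ = 2.152 d⁻¹.
Decay over the reach: 6.915·exp(−kt) = 6.915·0.5720 = 3.956 mg/L.
Second outfall: C = (119.6·3.956 + 14.00·44.10)/133.6 = 8.161 mg/L.

8.16 mg/L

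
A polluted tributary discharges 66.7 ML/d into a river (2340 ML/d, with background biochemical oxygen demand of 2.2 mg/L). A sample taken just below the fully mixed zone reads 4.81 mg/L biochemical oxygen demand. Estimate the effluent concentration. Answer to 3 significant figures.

Mass balance: 2340·2.200 + 66.70·Cₑ = 2407·4.810
→ Cₑ = (2407·4.810 − 2340·2.200) / 66.70 = 96.38 mg/L.

96.4 mg/L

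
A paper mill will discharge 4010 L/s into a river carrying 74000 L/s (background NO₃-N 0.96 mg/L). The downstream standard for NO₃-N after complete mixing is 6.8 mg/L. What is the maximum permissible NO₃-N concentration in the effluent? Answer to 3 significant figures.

At the limit, (Qr·Cr + Qe·Cₑ)/(Qr + Qe) = 6.8:
Cₑ = (78010·6.8 − 74000·0.9600) / 4010 = 114.6 mg/L.

115 mg/L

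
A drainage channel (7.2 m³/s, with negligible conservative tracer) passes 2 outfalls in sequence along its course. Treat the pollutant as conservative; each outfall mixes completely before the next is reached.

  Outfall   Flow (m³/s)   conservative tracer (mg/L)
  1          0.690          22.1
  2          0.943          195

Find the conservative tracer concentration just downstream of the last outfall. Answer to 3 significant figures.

After outfall 1: Q = 7.200 + 0.6900 = 7.890 m³/s; C = (7.200·0 + 0.6900·22.10)/7.890 = 1.933 mg/L.
After outfall 2: Q = 7.890 + 0.9430 = 8.833 m³/s; C = (7.890·1.933 + 0.9430·195.0)/8.833 = 22.54 mg/L.

22.5 mg/L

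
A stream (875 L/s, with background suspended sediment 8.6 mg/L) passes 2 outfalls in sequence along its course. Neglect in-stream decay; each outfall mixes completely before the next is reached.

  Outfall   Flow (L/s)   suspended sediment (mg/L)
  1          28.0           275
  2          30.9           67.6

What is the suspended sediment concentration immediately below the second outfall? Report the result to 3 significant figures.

18.5 mg/L

Outfall 1: combined Q = 903.0 L/s; C = (875.0·8.600 + 28.00·275.0)/903.0 = 16.86 mg/L.
Outfall 2: combined Q = 933.9 L/s; C = (903.0·16.86 + 30.90·67.60)/933.9 = 18.54 mg/L.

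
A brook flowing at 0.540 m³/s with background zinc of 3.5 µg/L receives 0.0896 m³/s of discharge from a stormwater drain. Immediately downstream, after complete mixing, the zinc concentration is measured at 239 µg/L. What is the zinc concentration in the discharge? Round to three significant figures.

1660 µg/L

Mass balance: 0.5400·3.500 + 0.08960·Cₑ = 0.6296·239.0
→ Cₑ = (0.6296·239.0 − 0.5400·3.500) / 0.08960 = 1658 µg/L.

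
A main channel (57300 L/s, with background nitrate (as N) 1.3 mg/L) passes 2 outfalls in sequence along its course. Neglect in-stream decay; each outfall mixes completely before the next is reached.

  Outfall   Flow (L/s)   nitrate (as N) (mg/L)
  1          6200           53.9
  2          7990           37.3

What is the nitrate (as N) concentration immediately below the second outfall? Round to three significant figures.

Outfall 1: combined Q = 63500 L/s; C = (57300·1.300 + 6200·53.90)/63500 = 6.436 mg/L.
Outfall 2: combined Q = 71490 L/s; C = (63500·6.436 + 7990·37.30)/71490 = 9.885 mg/L.

9.89 mg/L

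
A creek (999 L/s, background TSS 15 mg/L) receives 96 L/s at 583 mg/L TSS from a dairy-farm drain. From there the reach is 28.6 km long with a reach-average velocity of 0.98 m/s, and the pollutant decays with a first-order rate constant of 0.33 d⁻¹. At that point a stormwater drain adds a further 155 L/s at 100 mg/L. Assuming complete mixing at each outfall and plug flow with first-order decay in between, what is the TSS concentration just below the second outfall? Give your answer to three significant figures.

Mass balance: C = (999.0·15.00 + 96.00·583.0) / 1095 = 70950/1095 = 64.80 mg/L; combined flow 1095 L/s.
Travel time t = 28.6·1000 / 0.98 = 29180 s = 8.107 h.
First-order decay: C = 64.80·exp(−k·t) = 64.80·0.8945 = 57.96 mg/L.
At the second outfall, C = (1095·57.96 + 155.0·100.0) / (1095 + 155.0) = 63.18 mg/L.

63.2 mg/L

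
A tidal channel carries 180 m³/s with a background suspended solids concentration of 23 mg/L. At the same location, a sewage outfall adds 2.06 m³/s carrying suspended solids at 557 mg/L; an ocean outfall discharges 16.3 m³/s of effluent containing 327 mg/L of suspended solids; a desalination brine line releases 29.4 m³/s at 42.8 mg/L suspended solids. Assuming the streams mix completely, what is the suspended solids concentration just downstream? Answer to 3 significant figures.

52.1 mg/L

Mass balance: C = (180.0·23.00 + 2.060·557.0 + 16.30·327.0 + 29.40·42.80) / 227.8 = 11880/227.8 = 52.14 mg/L.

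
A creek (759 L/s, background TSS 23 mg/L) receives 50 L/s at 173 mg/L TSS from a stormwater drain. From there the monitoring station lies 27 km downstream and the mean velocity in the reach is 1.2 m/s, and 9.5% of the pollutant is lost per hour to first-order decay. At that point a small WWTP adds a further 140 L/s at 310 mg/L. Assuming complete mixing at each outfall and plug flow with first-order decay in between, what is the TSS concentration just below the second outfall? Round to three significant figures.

Mixed concentration C = ΣQC/ΣQ = (759.0·23.00 + 50.00·173.0) / 809.0 = 26110/809.0 = 32.27 mg/L; combined flow 809.0 L/s.
Travel time t = 27·1000 / 1.2 = 22500 s = 6.250 h.
9.5%/h lost → k = −ln(1 − 0.095) = 0.09982 h⁻¹.
First-order decay: C = 32.27·exp(−k·t) = 32.27·0.5359 = 17.29 mg/L.
Second outfall: C = (809.0·17.29 + 140.0·310.0)/949.0 = 60.47 mg/L.

60.5 mg/L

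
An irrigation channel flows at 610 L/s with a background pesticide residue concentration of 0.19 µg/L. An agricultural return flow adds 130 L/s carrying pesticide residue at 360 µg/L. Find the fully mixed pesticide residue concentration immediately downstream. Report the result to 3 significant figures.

63.4 µg/L

Flow-weighted average: C = (610.0·0.1900 + 130.0·360.0) / 740.0 = 46920/740.0 = 63.40 µg/L.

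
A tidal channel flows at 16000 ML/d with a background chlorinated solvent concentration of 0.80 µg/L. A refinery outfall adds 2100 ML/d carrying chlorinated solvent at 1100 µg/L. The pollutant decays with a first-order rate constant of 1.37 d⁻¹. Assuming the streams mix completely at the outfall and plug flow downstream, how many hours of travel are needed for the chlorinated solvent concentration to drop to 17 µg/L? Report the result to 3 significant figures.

35.4 h

Flow-weighted average: C = (16000·0.8000 + 2100·1100) / 18100 = 2323000/18100 = 128.3 µg/L.
128.3·exp(−k·t) = 17 → t = ln(128.3/17)/k = 127500 s = 35.41 h.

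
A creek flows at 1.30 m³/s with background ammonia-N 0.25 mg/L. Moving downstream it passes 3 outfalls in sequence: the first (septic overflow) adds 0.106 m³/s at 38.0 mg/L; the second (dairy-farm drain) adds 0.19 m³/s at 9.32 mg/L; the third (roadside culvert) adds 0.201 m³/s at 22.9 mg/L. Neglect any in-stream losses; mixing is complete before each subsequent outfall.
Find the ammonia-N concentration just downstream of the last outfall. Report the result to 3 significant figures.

5.97 mg/L

After outfall 1: Q = 1.300 + 0.1060 = 1.406 m³/s; C = (1.300·0.2500 + 0.1060·38.00)/1.406 = 3.096 mg/L.
After outfall 2: Q = 1.406 + 0.1900 = 1.596 m³/s; C = (1.406·3.096 + 0.1900·9.320)/1.596 = 3.837 mg/L.
After outfall 3: Q = 1.596 + 0.2010 = 1.797 m³/s; C = (1.596·3.837 + 0.2010·22.90)/1.797 = 5.969 mg/L.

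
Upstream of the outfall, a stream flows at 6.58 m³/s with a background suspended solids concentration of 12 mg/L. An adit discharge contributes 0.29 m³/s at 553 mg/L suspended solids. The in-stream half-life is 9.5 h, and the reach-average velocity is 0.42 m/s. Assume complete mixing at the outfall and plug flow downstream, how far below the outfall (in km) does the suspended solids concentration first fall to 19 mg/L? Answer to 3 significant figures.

Conservation of mass: C = (6.580·12.00 + 0.2900·553.0) / 6.870 = 239.3/6.870 = 34.84 mg/L.
Half-life 9.5 h → k = ln 2 / 9.5 = 0.07296 h⁻¹ = 1.751 d⁻¹.
Set 34.84·exp(−k·t) = 19 → t = ln(34.84/19)/k = 29910 s = 8.309 h.
Distance = v·t = 0.42·29910 = 12560 m = 12.56 km.

12.6 km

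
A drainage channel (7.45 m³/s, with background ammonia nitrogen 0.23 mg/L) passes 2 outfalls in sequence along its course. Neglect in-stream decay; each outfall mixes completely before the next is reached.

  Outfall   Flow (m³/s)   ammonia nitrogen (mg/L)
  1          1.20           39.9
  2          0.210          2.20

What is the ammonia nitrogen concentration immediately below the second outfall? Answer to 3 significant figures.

After outfall 1: Q = 7.450 + 1.200 = 8.650 m³/s; C = (7.450·0.2300 + 1.200·39.90)/8.650 = 5.733 mg/L.
After outfall 2: Q = 8.650 + 0.2100 = 8.860 m³/s; C = (8.650·5.733 + 0.2100·2.200)/8.860 = 5.650 mg/L.

5.65 mg/L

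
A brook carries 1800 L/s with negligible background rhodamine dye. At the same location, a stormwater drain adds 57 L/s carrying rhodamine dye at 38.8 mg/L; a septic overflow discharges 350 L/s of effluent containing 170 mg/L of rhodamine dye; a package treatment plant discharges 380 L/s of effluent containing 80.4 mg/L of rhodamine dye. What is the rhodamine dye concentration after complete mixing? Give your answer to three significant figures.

Mixed concentration C = ΣQC/ΣQ = (1800·0 + 57.00·38.80 + 350.0·170.0 + 380.0·80.40) / 2587 = 92260/2587 = 35.66 mg/L.

35.7 mg/L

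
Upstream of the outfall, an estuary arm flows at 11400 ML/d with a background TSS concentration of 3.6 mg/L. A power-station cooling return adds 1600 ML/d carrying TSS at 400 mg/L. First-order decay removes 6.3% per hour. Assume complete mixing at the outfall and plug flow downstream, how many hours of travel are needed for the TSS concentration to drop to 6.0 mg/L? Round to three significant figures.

Mixed concentration C = ΣQC/ΣQ = (11400·3.600 + 1600·400.0) / 13000 = 681000/13000 = 52.39 mg/L.
6.3%/h lost → k = −ln(1 − 0.063) = 0.06507 h⁻¹.
52.39·exp(−k·t) = 6.0 → t = ln(52.39/6.0)/k = 119900 s = 33.30 h.

33.3 h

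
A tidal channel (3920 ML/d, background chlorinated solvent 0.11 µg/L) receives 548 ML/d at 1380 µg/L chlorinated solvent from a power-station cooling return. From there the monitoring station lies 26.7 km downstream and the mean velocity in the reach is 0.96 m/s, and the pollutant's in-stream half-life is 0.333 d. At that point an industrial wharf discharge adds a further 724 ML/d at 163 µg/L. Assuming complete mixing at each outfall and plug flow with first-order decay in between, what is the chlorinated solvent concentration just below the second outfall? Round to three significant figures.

97.3 µg/L

Conservation of mass: C = (3920·0.1100 + 548.0·1380) / 4468 = 756700/4468 = 169.4 µg/L; combined flow 4468 ML/d.
Travel time t = 26.7·1000 / 0.96 = 27810 s = 7.726 h.
Half-life 0.333 d → k = ln 2 / 0.333 = 2.082 d⁻¹.
After decay, C = 169.4 × e^(−kt) = 169.4 × 0.5117 = 86.66 µg/L.
At the second outfall, C = (4468·86.66 + 724.0·163.0) / (4468 + 724.0) = 97.30 µg/L.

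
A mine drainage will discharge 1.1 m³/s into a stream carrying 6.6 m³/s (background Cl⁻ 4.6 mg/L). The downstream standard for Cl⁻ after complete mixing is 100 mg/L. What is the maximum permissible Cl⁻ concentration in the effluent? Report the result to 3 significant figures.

672 mg/L

At the limit, (Qr·Cr + Qe·Cₑ)/(Qr + Qe) = 100:
Cₑ = (7.700·100 − 6.600·4.600) / 1.100 = 672.4 mg/L.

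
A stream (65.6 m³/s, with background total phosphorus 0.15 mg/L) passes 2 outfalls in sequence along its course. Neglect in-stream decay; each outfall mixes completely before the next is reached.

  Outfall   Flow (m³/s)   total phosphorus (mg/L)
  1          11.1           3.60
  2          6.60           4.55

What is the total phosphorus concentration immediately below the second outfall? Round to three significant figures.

0.958 mg/L

Outfall 1: combined Q = 76.70 m³/s; C = (65.60·0.1500 + 11.10·3.600)/76.70 = 0.6493 mg/L.
Outfall 2: combined Q = 83.30 m³/s; C = (76.70·0.6493 + 6.600·4.550)/83.30 = 0.9583 mg/L.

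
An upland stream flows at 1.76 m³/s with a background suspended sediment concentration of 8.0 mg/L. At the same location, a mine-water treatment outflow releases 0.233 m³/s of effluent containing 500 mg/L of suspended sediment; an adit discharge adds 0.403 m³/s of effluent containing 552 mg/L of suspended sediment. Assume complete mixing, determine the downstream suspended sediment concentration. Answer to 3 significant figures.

Mass balance: C = (1.760·8.000 + 0.2330·500.0 + 0.4030·552.0) / 2.396 = 353.0/2.396 = 147.3 mg/L.

147 mg/L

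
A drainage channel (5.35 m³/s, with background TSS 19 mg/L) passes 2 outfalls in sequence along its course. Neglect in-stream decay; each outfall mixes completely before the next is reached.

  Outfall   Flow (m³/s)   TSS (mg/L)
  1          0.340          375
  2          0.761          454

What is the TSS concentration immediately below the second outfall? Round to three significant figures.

89.1 mg/L

Outfall 1: combined Q = 5.690 m³/s; C = (5.350·19.00 + 0.3400·375.0)/5.690 = 40.27 mg/L.
Outfall 2: combined Q = 6.451 m³/s; C = (5.690·40.27 + 0.7610·454.0)/6.451 = 89.08 mg/L.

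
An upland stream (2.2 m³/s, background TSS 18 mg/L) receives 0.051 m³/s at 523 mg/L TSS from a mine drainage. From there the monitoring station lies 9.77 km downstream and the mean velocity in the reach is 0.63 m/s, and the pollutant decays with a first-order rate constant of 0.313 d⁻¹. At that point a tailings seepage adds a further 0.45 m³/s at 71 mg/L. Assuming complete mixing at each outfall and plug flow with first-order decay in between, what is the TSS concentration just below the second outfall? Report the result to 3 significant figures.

35.0 mg/L

Flow-weighted average: C = (2.200·18.00 + 0.05100·523.0) / 2.251 = 66.27/2.251 = 29.44 mg/L; combined flow 2.251 m³/s.
Travel time t = 9.77·1000 / 0.63 = 15510 s = 4.308 h.
First-order decay: C = 29.44·exp(−k·t) = 29.44·0.9454 = 27.83 mg/L.
Second outfall: C = (2.251·27.83 + 0.4500·71.00)/2.701 = 35.02 mg/L.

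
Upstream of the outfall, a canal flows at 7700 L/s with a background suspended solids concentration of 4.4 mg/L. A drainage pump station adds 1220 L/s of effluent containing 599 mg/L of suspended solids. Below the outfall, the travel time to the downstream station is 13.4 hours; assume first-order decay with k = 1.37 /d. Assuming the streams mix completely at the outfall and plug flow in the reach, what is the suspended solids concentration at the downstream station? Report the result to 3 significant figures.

Mass balance: C = (7700·4.400 + 1220·599.0) / 8920 = 764700/8920 = 85.72 mg/L.
After decay, C = 85.72 × e^(−kt) = 85.72 × 0.4654 = 39.89 mg/L.

39.9 mg/L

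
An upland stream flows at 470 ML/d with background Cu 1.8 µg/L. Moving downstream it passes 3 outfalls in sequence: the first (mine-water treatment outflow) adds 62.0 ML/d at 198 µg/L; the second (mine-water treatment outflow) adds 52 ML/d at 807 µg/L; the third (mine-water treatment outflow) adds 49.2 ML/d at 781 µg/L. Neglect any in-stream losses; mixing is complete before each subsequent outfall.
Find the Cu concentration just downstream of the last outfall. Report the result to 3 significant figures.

148 µg/L

Outfall 1: combined Q = 532.0 ML/d; C = (470.0·1.800 + 62.00·198.0)/532.0 = 24.67 µg/L.
Outfall 2: combined Q = 584.0 ML/d; C = (532.0·24.67 + 52.00·807.0)/584.0 = 94.33 µg/L.
Outfall 3: combined Q = 633.2 ML/d; C = (584.0·94.33 + 49.20·781.0)/633.2 = 147.7 µg/L.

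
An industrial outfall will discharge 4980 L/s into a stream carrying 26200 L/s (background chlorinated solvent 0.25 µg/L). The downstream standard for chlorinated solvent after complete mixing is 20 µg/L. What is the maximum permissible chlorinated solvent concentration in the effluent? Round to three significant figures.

At the limit, (Qr·Cr + Qe·Cₑ)/(Qr + Qe) = 20:
Cₑ = (31180·20 − 26200·0.2500) / 4980 = 123.9 µg/L.

124 µg/L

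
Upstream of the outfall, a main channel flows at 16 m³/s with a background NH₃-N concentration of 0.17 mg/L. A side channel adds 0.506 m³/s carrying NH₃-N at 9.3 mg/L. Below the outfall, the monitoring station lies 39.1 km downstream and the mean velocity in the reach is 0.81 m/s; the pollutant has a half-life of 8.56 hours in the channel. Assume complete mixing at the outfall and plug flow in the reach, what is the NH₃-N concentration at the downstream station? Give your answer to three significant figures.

0.152 mg/L

After mixing, C = (16.00·0.1700 + 0.5060·9.300) / 16.51 = 7.426/16.51 = 0.4499 mg/L.
Travel time t = 39.1·1000 / 0.81 = 48270 s = 13.41 h.
Half-life 8.56 h → k = ln 2 / 8.56 = 0.08098 h⁻¹ = 1.943 d⁻¹.
First-order decay: C = 0.4499·exp(−k·t) = 0.4499·0.3376 = 0.1519 mg/L.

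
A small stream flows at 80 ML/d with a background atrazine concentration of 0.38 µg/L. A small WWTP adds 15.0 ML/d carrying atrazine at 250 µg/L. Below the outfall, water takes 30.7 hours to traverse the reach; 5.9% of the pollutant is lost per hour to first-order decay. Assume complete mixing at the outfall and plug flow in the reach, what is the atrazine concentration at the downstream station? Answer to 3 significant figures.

6.15 µg/L

Flow-weighted average: C = (80.00·0.3800 + 15.00·250.0) / 95.00 = 3780/95.00 = 39.79 µg/L.
5.9%/h lost → k = −ln(1 − 0.059) = 0.06081 h⁻¹.
Decay over the reach: 39.79·exp(−kt) = 39.79·0.1546 = 6.152 µg/L.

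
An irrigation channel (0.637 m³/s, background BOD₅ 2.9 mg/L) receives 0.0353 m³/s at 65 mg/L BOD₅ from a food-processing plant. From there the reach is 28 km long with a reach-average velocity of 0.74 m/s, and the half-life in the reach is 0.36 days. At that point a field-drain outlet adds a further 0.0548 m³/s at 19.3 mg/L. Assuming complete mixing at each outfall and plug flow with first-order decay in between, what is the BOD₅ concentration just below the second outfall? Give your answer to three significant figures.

3.91 mg/L

Flow-weighted average: C = (0.6370·2.900 + 0.03530·65.00) / 0.6723 = 4.142/0.6723 = 6.161 mg/L; combined flow 0.6723 m³/s.
Travel time t = 28·1000 / 0.74 = 37840 s = 10.51 h.
Half-life 0.36 d → k = ln 2 / 0.36 = 1.925 d⁻¹.
First-order decay: C = 6.161·exp(−k·t) = 6.161·0.4303 = 2.651 mg/L.
Second outfall: C = (0.6723·2.651 + 0.05480·19.30)/0.7271 = 3.906 mg/L.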